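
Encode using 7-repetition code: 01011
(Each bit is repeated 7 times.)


Each bit -> 7 copies

00000001111111000000011111111111111


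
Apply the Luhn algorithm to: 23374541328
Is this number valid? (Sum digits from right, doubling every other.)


Luhn sum = 42
42 mod 10 = 2

Invalid (Luhn sum mod 10 = 2)


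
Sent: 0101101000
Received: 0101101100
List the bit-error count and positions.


XOR: 0000000100

1 error(s) at position(s): 7


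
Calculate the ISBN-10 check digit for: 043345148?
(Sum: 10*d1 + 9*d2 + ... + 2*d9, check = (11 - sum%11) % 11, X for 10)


Weighted sum: 162
162 mod 11 = 8

Check digit: 3


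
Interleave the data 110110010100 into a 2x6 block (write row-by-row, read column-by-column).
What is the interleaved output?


Matrix:
  110110
  010100
Read columns: 101100111000

101100111000


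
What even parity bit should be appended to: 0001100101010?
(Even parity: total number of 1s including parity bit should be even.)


Number of 1s in data: 5
Parity bit: 1

1


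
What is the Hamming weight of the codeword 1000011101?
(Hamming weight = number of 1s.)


Counting 1s in 1000011101

5


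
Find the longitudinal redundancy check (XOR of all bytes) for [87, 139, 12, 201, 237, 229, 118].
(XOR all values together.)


XOR chain: 87 ^ 139 ^ 12 ^ 201 ^ 237 ^ 229 ^ 118 = 103

103


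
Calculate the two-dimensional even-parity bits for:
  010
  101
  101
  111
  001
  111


Row parities: 100111
Column parities: 011

Row P: 100111, Col P: 011, Corner: 0


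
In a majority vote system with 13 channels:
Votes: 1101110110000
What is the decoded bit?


Ones: 7 out of 13
Threshold: 7

1 (7/13 voted 1)


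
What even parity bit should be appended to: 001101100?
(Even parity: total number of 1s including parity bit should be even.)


Number of 1s in data: 4
Parity bit: 0

0


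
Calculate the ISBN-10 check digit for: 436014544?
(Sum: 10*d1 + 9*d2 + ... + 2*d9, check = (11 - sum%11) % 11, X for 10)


Weighted sum: 181
181 mod 11 = 5

Check digit: 6


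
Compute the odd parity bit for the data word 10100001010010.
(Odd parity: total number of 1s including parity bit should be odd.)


Number of 1s in data: 5
Parity bit: 0

0


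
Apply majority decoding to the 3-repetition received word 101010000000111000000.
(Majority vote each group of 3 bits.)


Groups: 101, 010, 000, 000, 111, 000, 000
Majority votes: 1000100

1000100


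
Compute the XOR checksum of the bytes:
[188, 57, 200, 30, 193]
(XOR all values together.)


XOR chain: 188 ^ 57 ^ 200 ^ 30 ^ 193 = 146

146


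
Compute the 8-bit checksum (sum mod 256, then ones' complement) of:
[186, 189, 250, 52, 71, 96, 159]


Sum = 1003 mod 256 = 235
Complement = 20

20


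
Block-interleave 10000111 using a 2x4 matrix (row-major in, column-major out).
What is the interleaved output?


Matrix:
  1000
  0111
Read columns: 10010101

10010101


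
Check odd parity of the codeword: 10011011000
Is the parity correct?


Number of 1s: 5

Yes, parity is correct (5 ones)


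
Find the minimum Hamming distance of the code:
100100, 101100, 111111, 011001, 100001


Comparing all pairs, minimum distance: 1
Can detect 0 errors, correct 0 errors

1


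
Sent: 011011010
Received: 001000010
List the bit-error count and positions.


XOR: 010011000

3 error(s) at position(s): 1, 4, 5


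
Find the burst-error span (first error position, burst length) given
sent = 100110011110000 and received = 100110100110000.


XOR: 000000111000000

Burst at position 6, length 3


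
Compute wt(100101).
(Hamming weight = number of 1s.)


Counting 1s in 100101

3


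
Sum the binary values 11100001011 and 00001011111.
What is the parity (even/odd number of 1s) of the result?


11100001011 = 1803
00001011111 = 95
Sum = 1898 = 11101101010
1s count = 7

odd parity (7 ones in 11101101010)


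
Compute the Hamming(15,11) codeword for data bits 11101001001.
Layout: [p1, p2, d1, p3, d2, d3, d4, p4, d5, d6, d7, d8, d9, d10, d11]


Parity bits: p1=0, p2=1, p3=0, p4=1

011011011001001


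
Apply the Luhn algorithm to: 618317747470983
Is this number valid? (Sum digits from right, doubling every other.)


Luhn sum = 84
84 mod 10 = 4

Invalid (Luhn sum mod 10 = 4)


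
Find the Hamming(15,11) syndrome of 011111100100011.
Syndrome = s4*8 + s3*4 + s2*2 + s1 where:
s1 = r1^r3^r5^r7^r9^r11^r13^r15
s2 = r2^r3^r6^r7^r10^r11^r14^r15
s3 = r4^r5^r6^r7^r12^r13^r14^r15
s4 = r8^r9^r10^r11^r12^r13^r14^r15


s1=0, s2=1, s3=0, s4=1

Syndrome = 10 (error at position 10)


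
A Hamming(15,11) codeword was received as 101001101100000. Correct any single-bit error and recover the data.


Syndrome = 0: no error detected

Data: 10111100000 (no errors)


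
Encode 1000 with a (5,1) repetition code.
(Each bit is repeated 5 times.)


Each bit -> 5 copies

11111000000000000000


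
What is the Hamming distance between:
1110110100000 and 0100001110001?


XOR: 1010111010001
Count of 1s: 7

7


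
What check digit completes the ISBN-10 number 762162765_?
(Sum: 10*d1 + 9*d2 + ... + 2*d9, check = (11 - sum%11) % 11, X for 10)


Weighted sum: 249
249 mod 11 = 7

Check digit: 4


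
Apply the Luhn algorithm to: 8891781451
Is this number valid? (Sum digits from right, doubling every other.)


Luhn sum = 46
46 mod 10 = 6

Invalid (Luhn sum mod 10 = 6)


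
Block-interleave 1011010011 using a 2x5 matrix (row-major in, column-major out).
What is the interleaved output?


Matrix:
  10110
  10011
Read columns: 1100101101

1100101101


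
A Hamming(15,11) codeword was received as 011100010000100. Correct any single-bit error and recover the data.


Syndrome = 0: no error detected

Data: 10000000100 (no errors)


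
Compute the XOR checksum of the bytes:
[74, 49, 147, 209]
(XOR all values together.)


XOR chain: 74 ^ 49 ^ 147 ^ 209 = 57

57


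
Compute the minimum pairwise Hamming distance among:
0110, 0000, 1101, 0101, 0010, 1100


Comparing all pairs, minimum distance: 1
Can detect 0 errors, correct 0 errors

1


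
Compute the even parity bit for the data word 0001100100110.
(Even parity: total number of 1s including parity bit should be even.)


Number of 1s in data: 5
Parity bit: 1

1


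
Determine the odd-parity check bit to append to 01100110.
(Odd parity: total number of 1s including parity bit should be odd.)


Number of 1s in data: 4
Parity bit: 1

1


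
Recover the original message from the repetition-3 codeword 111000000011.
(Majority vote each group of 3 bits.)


Groups: 111, 000, 000, 011
Majority votes: 1001

1001


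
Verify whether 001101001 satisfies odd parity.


Number of 1s: 4

No, parity error (4 ones)


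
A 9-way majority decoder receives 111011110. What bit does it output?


Ones: 7 out of 9
Threshold: 5

1 (7/9 voted 1)


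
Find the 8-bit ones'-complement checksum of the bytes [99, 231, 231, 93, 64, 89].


Sum = 807 mod 256 = 39
Complement = 216

216


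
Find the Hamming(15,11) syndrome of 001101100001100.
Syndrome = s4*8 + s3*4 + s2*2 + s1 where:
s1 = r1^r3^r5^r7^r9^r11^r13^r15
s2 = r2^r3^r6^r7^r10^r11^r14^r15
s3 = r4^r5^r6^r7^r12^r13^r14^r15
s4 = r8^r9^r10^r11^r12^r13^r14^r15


s1=1, s2=1, s3=1, s4=0

Syndrome = 7 (error at position 7)


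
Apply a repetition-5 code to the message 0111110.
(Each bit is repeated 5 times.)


Each bit -> 5 copies

00000111111111111111111111111100000


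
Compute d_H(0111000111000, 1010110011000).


XOR: 1101110100000
Count of 1s: 6

6


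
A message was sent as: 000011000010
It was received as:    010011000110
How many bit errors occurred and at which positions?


XOR: 010000000100

2 error(s) at position(s): 1, 9


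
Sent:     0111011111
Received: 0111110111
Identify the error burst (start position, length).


XOR: 0000101000

Burst at position 4, length 3


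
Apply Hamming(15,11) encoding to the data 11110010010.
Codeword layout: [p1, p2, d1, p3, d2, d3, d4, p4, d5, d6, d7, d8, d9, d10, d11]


Parity bits: p1=0, p2=1, p3=0, p4=0

011011100010010


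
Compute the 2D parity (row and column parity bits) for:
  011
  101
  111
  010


Row parities: 0011
Column parities: 011

Row P: 0011, Col P: 011, Corner: 0


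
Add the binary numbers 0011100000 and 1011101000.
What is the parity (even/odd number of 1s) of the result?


0011100000 = 224
1011101000 = 744
Sum = 968 = 1111001000
1s count = 5

odd parity (5 ones in 1111001000)


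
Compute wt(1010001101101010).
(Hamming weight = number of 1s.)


Counting 1s in 1010001101101010

8


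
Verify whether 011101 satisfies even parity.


Number of 1s: 4

Yes, parity is correct (4 ones)


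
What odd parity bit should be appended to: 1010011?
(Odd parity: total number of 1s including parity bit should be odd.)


Number of 1s in data: 4
Parity bit: 1

1


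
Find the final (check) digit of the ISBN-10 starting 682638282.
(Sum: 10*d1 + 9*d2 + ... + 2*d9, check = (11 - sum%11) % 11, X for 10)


Weighted sum: 284
284 mod 11 = 9

Check digit: 2


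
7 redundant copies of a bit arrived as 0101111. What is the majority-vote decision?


Ones: 5 out of 7
Threshold: 4

1 (5/7 voted 1)


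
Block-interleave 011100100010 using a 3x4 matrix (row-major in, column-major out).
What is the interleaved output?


Matrix:
  0111
  0010
  0010
Read columns: 000100111100

000100111100


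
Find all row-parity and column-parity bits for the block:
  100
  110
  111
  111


Row parities: 1011
Column parities: 010

Row P: 1011, Col P: 010, Corner: 1


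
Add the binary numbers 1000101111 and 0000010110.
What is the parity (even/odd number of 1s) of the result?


1000101111 = 559
0000010110 = 22
Sum = 581 = 1001000101
1s count = 4

even parity (4 ones in 1001000101)


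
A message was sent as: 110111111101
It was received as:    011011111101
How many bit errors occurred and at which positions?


XOR: 101100000000

3 error(s) at position(s): 0, 2, 3


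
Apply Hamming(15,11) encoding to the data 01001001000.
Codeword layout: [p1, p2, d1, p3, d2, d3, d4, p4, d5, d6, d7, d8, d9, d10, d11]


Parity bits: p1=0, p2=0, p3=0, p4=0

000010001001000


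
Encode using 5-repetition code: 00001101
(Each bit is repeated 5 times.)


Each bit -> 5 copies

0000000000000000000011111111110000011111


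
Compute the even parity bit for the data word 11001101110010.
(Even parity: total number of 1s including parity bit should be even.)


Number of 1s in data: 8
Parity bit: 0

0


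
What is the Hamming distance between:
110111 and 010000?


XOR: 100111
Count of 1s: 4

4


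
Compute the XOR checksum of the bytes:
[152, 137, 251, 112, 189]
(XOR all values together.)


XOR chain: 152 ^ 137 ^ 251 ^ 112 ^ 189 = 39

39


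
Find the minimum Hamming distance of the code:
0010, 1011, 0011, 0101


Comparing all pairs, minimum distance: 1
Can detect 0 errors, correct 0 errors

1


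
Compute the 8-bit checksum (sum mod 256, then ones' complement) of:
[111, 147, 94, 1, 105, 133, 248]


Sum = 839 mod 256 = 71
Complement = 184

184


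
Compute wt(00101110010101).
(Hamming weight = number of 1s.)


Counting 1s in 00101110010101

7


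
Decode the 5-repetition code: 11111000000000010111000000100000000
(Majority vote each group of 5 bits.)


Groups: 11111, 00000, 00000, 10111, 00000, 01000, 00000
Majority votes: 1001000

1001000


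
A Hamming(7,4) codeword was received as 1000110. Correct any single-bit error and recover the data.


Syndrome = 2: error at position 2

Data: 0110 (corrected bit 2)


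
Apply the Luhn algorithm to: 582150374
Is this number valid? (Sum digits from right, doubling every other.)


Luhn sum = 33
33 mod 10 = 3

Invalid (Luhn sum mod 10 = 3)


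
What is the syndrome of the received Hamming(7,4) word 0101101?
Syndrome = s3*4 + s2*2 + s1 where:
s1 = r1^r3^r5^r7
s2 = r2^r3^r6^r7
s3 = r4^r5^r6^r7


s1=0, s2=0, s3=1

Syndrome = 4 (error at position 4)


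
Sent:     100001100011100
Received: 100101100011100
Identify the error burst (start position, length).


XOR: 000100000000000

Burst at position 3, length 1


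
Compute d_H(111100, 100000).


XOR: 011100
Count of 1s: 3

3


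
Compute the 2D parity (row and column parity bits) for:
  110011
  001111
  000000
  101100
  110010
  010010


Row parities: 000110
Column parities: 110000

Row P: 000110, Col P: 110000, Corner: 0


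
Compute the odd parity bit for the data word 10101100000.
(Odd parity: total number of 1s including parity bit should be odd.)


Number of 1s in data: 4
Parity bit: 1

1


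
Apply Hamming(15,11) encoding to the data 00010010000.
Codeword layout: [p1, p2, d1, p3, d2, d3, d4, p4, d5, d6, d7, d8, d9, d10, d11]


Parity bits: p1=0, p2=0, p3=1, p4=1

000100110010000


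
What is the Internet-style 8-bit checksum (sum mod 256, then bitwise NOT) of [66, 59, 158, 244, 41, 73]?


Sum = 641 mod 256 = 129
Complement = 126

126


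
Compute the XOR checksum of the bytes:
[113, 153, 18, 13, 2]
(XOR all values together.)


XOR chain: 113 ^ 153 ^ 18 ^ 13 ^ 2 = 245

245


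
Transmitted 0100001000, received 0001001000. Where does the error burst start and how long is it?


XOR: 0101000000

Burst at position 1, length 3


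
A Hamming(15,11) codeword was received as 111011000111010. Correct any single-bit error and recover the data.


Syndrome = 0: no error detected

Data: 11100111010 (no errors)


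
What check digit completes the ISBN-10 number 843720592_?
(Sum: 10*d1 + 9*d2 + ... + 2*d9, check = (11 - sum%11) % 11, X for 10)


Weighted sum: 252
252 mod 11 = 10

Check digit: 1


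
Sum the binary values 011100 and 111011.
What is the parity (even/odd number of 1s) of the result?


011100 = 28
111011 = 59
Sum = 87 = 1010111
1s count = 5

odd parity (5 ones in 1010111)


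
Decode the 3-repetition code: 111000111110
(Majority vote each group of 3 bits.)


Groups: 111, 000, 111, 110
Majority votes: 1011

1011


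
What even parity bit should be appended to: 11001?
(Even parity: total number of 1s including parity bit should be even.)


Number of 1s in data: 3
Parity bit: 1

1


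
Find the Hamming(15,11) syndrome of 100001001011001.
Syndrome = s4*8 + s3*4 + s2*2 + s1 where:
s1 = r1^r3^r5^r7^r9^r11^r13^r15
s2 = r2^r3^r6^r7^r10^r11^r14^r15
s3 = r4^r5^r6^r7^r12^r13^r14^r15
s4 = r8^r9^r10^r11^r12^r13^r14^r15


s1=0, s2=1, s3=1, s4=0

Syndrome = 6 (error at position 6)


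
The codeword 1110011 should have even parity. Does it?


Number of 1s: 5

No, parity error (5 ones)


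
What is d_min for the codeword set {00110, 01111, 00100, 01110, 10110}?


Comparing all pairs, minimum distance: 1
Can detect 0 errors, correct 0 errors

1


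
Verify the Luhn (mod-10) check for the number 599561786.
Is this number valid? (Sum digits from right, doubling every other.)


Luhn sum = 52
52 mod 10 = 2

Invalid (Luhn sum mod 10 = 2)


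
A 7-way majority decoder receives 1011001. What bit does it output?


Ones: 4 out of 7
Threshold: 4

1 (4/7 voted 1)


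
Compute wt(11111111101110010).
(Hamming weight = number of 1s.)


Counting 1s in 11111111101110010

13


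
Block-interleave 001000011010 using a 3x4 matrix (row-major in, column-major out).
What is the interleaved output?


Matrix:
  0010
  0001
  1010
Read columns: 001000101010

001000101010


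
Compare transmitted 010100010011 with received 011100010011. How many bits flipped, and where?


XOR: 001000000000

1 error(s) at position(s): 2


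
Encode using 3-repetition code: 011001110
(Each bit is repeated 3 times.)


Each bit -> 3 copies

000111111000000111111111000


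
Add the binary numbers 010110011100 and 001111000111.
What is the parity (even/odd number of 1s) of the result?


010110011100 = 1436
001111000111 = 967
Sum = 2403 = 100101100011
1s count = 6

even parity (6 ones in 100101100011)


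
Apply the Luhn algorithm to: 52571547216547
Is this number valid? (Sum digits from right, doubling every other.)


Luhn sum = 61
61 mod 10 = 1

Invalid (Luhn sum mod 10 = 1)


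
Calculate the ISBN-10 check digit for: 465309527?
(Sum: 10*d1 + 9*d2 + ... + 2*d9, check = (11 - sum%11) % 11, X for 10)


Weighted sum: 240
240 mod 11 = 9

Check digit: 2


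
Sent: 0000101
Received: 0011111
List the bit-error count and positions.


XOR: 0011010

3 error(s) at position(s): 2, 3, 5


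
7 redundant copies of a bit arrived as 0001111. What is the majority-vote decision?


Ones: 4 out of 7
Threshold: 4

1 (4/7 voted 1)


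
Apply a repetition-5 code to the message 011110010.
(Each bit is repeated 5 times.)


Each bit -> 5 copies

000001111111111111111111100000000001111100000


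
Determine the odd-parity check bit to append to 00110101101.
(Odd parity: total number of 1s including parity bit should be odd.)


Number of 1s in data: 6
Parity bit: 1

1


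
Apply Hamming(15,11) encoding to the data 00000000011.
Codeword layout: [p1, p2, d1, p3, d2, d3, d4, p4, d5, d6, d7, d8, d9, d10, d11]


Parity bits: p1=1, p2=0, p3=0, p4=0

100000000000011


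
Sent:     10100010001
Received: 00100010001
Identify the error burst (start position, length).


XOR: 10000000000

Burst at position 0, length 1


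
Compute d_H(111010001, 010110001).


XOR: 101100000
Count of 1s: 3

3


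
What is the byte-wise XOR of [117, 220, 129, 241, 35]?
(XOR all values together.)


XOR chain: 117 ^ 220 ^ 129 ^ 241 ^ 35 = 250

250


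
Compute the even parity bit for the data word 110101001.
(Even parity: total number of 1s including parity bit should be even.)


Number of 1s in data: 5
Parity bit: 1

1


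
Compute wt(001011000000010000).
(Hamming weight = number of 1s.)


Counting 1s in 001011000000010000

4


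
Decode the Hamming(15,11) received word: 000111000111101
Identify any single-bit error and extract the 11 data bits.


Syndrome = 8: error at position 8

Data: 01100111101 (corrected bit 8)


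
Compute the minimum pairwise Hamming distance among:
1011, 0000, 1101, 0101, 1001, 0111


Comparing all pairs, minimum distance: 1
Can detect 0 errors, correct 0 errors

1


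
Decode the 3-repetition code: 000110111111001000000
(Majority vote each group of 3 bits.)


Groups: 000, 110, 111, 111, 001, 000, 000
Majority votes: 0111000

0111000


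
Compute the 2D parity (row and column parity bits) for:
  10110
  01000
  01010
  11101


Row parities: 1100
Column parities: 01001

Row P: 1100, Col P: 01001, Corner: 0


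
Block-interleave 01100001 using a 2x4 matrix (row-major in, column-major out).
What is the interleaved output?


Matrix:
  0110
  0001
Read columns: 00101001

00101001


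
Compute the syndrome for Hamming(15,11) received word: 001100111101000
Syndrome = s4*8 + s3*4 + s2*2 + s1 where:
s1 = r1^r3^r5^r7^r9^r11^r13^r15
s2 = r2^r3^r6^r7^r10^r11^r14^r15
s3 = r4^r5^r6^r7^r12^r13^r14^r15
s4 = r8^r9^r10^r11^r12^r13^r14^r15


s1=1, s2=1, s3=1, s4=0

Syndrome = 7 (error at position 7)


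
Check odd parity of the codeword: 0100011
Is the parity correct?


Number of 1s: 3

Yes, parity is correct (3 ones)


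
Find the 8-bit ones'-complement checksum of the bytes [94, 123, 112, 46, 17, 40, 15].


Sum = 447 mod 256 = 191
Complement = 64

64


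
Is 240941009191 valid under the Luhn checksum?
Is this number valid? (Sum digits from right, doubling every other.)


Luhn sum = 46
46 mod 10 = 6

Invalid (Luhn sum mod 10 = 6)


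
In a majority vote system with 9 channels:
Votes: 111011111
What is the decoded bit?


Ones: 8 out of 9
Threshold: 5

1 (8/9 voted 1)


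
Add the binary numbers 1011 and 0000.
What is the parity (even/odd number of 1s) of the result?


1011 = 11
0000 = 0
Sum = 11 = 1011
1s count = 3

odd parity (3 ones in 1011)


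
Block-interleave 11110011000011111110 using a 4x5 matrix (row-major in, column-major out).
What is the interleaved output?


Matrix:
  11110
  01100
  00111
  11110
Read columns: 10011101111110110010

10011101111110110010


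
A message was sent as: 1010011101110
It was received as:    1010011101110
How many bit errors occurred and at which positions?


XOR: 0000000000000

0 errors (received matches sent)


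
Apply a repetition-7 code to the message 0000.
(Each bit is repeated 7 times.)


Each bit -> 7 copies

0000000000000000000000000000


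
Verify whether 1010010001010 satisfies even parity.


Number of 1s: 5

No, parity error (5 ones)


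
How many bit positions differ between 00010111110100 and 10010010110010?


XOR: 10000101000110
Count of 1s: 5

5


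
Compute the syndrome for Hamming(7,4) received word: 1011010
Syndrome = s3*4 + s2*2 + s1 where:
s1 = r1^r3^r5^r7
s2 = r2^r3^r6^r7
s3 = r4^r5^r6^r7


s1=0, s2=0, s3=0

Syndrome = 0 (no error)


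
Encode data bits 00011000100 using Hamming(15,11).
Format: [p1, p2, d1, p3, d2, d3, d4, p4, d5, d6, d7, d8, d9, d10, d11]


Parity bits: p1=1, p2=1, p3=0, p4=0

110000101000100


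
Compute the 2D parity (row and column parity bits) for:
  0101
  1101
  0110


Row parities: 010
Column parities: 1110

Row P: 010, Col P: 1110, Corner: 1


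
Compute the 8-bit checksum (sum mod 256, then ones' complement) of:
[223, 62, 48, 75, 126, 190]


Sum = 724 mod 256 = 212
Complement = 43

43


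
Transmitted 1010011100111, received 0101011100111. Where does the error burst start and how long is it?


XOR: 1111000000000

Burst at position 0, length 4


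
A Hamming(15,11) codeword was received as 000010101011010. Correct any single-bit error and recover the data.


Syndrome = 2: error at position 2

Data: 01011011010 (corrected bit 2)


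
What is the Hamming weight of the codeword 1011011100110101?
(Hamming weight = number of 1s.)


Counting 1s in 1011011100110101

10


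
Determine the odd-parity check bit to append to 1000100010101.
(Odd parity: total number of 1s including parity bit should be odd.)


Number of 1s in data: 5
Parity bit: 0

0


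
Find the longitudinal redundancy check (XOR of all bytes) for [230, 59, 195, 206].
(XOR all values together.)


XOR chain: 230 ^ 59 ^ 195 ^ 206 = 208

208


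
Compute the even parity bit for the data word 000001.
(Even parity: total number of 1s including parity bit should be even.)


Number of 1s in data: 1
Parity bit: 1

1


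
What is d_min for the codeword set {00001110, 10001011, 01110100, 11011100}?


Comparing all pairs, minimum distance: 3
Can detect 2 errors, correct 1 errors

3


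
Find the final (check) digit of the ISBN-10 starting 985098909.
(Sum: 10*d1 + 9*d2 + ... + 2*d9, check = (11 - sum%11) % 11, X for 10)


Weighted sum: 350
350 mod 11 = 9

Check digit: 2


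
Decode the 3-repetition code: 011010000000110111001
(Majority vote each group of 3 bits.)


Groups: 011, 010, 000, 000, 110, 111, 001
Majority votes: 1000110

1000110


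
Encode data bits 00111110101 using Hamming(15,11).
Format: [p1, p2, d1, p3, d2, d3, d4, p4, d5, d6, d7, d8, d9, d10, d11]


Parity bits: p1=1, p2=1, p3=0, p4=1

110001111110101


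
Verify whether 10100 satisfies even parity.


Number of 1s: 2

Yes, parity is correct (2 ones)


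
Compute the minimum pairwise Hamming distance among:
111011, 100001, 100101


Comparing all pairs, minimum distance: 1
Can detect 0 errors, correct 0 errors

1


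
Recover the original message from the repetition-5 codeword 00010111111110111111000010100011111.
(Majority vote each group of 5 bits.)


Groups: 00010, 11111, 11101, 11111, 00001, 01000, 11111
Majority votes: 0111001

0111001


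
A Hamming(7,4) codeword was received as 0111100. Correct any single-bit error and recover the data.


Syndrome = 0: no error detected

Data: 1100 (no errors)


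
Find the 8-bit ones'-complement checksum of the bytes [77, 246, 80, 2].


Sum = 405 mod 256 = 149
Complement = 106

106


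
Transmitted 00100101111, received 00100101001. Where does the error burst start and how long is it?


XOR: 00000000110

Burst at position 8, length 2


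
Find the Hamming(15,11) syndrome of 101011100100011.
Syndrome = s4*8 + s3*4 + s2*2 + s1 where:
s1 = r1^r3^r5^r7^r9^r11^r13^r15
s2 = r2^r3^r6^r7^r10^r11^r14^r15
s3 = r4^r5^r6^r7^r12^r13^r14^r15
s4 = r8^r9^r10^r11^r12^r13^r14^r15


s1=1, s2=0, s3=1, s4=1

Syndrome = 13 (error at position 13)


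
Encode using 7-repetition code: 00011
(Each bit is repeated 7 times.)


Each bit -> 7 copies

00000000000000000000011111111111111


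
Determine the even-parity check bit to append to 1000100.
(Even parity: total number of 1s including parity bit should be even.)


Number of 1s in data: 2
Parity bit: 0

0


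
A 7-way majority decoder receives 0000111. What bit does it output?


Ones: 3 out of 7
Threshold: 4

0 (3/7 voted 1)


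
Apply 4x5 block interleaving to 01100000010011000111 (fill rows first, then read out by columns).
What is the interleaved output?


Matrix:
  01100
  00001
  00110
  00111
Read columns: 00001000101100110101

00001000101100110101


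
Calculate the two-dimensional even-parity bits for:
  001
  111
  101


Row parities: 110
Column parities: 011

Row P: 110, Col P: 011, Corner: 0


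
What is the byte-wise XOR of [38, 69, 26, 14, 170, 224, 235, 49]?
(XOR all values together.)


XOR chain: 38 ^ 69 ^ 26 ^ 14 ^ 170 ^ 224 ^ 235 ^ 49 = 231

231


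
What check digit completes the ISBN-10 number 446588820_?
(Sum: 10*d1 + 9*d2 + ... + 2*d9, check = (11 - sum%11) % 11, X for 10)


Weighted sum: 285
285 mod 11 = 10

Check digit: 1


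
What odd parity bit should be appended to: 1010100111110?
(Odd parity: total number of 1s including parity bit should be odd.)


Number of 1s in data: 8
Parity bit: 1

1


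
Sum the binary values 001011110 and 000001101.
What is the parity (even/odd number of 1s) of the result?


001011110 = 94
000001101 = 13
Sum = 107 = 1101011
1s count = 5

odd parity (5 ones in 1101011)


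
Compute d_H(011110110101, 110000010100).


XOR: 101110100001
Count of 1s: 6

6


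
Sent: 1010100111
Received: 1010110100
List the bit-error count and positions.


XOR: 0000010011

3 error(s) at position(s): 5, 8, 9


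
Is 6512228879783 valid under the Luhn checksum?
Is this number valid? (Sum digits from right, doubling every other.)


Luhn sum = 66
66 mod 10 = 6

Invalid (Luhn sum mod 10 = 6)


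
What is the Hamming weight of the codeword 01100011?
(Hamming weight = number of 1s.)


Counting 1s in 01100011

4


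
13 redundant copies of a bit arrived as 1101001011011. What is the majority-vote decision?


Ones: 8 out of 13
Threshold: 7

1 (8/13 voted 1)


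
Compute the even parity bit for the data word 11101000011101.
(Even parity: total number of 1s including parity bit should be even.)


Number of 1s in data: 8
Parity bit: 0

0


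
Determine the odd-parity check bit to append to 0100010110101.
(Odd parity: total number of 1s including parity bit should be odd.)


Number of 1s in data: 6
Parity bit: 1

1


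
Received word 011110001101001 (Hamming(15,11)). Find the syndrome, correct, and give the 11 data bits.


Syndrome = 0: no error detected

Data: 11001101001 (no errors)


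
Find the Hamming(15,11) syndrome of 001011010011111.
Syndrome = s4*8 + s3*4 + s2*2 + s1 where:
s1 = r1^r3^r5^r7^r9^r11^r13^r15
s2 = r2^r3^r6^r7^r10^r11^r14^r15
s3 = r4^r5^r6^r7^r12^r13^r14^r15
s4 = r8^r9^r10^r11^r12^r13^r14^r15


s1=1, s2=1, s3=0, s4=0

Syndrome = 3 (error at position 3)


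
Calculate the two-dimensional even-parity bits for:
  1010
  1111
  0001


Row parities: 001
Column parities: 0100

Row P: 001, Col P: 0100, Corner: 1


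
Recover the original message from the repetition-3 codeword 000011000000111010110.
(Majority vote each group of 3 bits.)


Groups: 000, 011, 000, 000, 111, 010, 110
Majority votes: 0100101

0100101


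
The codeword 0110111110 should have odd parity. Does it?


Number of 1s: 7

Yes, parity is correct (7 ones)


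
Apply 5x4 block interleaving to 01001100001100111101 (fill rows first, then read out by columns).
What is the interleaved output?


Matrix:
  0100
  1100
  0011
  0011
  1101
Read columns: 01001110010011000111

01001110010011000111


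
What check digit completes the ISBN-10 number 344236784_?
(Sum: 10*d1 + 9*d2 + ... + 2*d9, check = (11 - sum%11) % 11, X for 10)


Weighted sum: 220
220 mod 11 = 0

Check digit: 0


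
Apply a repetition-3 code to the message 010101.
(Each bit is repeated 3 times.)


Each bit -> 3 copies

000111000111000111


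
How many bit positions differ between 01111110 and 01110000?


XOR: 00001110
Count of 1s: 3

3


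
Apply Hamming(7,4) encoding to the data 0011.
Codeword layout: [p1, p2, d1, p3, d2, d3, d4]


Parity bits: p1=1, p2=0, p3=0

1000011


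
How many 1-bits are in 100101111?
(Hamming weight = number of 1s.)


Counting 1s in 100101111

6


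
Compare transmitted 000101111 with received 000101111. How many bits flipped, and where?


XOR: 000000000

0 errors (received matches sent)


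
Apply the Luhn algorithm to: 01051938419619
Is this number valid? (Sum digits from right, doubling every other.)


Luhn sum = 66
66 mod 10 = 6

Invalid (Luhn sum mod 10 = 6)


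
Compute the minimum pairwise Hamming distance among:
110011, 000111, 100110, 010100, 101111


Comparing all pairs, minimum distance: 2
Can detect 1 errors, correct 0 errors

2


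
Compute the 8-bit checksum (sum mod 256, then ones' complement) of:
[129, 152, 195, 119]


Sum = 595 mod 256 = 83
Complement = 172

172


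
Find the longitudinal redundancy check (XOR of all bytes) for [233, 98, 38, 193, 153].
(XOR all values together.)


XOR chain: 233 ^ 98 ^ 38 ^ 193 ^ 153 = 245

245


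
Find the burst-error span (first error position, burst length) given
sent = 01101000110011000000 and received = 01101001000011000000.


XOR: 00000001110000000000

Burst at position 7, length 3


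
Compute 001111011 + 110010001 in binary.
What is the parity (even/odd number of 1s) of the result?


001111011 = 123
110010001 = 401
Sum = 524 = 1000001100
1s count = 3

odd parity (3 ones in 1000001100)


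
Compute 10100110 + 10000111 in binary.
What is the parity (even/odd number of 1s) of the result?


10100110 = 166
10000111 = 135
Sum = 301 = 100101101
1s count = 5

odd parity (5 ones in 100101101)


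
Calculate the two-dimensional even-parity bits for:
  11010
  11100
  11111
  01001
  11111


Row parities: 11101
Column parities: 01111

Row P: 11101, Col P: 01111, Corner: 0


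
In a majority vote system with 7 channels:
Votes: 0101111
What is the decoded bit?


Ones: 5 out of 7
Threshold: 4

1 (5/7 voted 1)


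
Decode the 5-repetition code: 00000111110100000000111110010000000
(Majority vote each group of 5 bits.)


Groups: 00000, 11111, 01000, 00000, 11111, 00100, 00000
Majority votes: 0100100

0100100


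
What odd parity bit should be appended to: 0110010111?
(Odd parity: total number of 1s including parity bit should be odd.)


Number of 1s in data: 6
Parity bit: 1

1


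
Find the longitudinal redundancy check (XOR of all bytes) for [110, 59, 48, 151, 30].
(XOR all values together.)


XOR chain: 110 ^ 59 ^ 48 ^ 151 ^ 30 = 236

236


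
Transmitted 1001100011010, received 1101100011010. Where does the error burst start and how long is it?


XOR: 0100000000000

Burst at position 1, length 1


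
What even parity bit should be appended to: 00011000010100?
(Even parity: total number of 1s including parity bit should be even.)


Number of 1s in data: 4
Parity bit: 0

0


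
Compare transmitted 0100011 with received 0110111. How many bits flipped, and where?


XOR: 0010100

2 error(s) at position(s): 2, 4


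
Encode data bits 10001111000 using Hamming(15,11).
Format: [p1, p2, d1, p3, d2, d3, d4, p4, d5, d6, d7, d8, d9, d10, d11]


Parity bits: p1=1, p2=1, p3=1, p4=0

111100001111000


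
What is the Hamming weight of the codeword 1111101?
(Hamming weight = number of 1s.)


Counting 1s in 1111101

6


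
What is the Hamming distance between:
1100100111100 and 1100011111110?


XOR: 0000111000010
Count of 1s: 4

4


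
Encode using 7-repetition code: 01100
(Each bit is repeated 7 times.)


Each bit -> 7 copies

00000001111111111111100000000000000


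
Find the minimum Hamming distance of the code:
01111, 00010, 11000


Comparing all pairs, minimum distance: 3
Can detect 2 errors, correct 1 errors

3


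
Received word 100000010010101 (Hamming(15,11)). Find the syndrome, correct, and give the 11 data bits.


Syndrome = 0: no error detected

Data: 00000010101 (no errors)


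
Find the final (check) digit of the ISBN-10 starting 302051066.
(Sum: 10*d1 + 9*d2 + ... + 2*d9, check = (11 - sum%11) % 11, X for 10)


Weighted sum: 111
111 mod 11 = 1

Check digit: X


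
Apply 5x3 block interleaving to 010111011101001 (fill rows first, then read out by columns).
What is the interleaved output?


Matrix:
  010
  111
  011
  101
  001
Read columns: 010101110001111

010101110001111


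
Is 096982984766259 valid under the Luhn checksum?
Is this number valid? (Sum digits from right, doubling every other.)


Luhn sum = 82
82 mod 10 = 2

Invalid (Luhn sum mod 10 = 2)


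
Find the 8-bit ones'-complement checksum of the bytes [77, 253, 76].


Sum = 406 mod 256 = 150
Complement = 105

105


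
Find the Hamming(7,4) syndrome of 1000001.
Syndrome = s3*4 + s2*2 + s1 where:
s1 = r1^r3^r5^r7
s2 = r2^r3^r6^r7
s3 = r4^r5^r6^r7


s1=0, s2=1, s3=1

Syndrome = 6 (error at position 6)


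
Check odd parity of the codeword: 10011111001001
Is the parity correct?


Number of 1s: 8

No, parity error (8 ones)


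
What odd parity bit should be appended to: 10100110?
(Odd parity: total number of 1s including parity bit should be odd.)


Number of 1s in data: 4
Parity bit: 1

1


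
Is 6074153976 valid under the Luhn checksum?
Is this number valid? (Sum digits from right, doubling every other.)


Luhn sum = 45
45 mod 10 = 5

Invalid (Luhn sum mod 10 = 5)


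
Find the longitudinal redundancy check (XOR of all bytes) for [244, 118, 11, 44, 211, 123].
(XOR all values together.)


XOR chain: 244 ^ 118 ^ 11 ^ 44 ^ 211 ^ 123 = 13

13


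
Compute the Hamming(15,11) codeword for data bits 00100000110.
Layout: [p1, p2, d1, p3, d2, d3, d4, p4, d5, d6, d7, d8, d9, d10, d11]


Parity bits: p1=1, p2=0, p3=1, p4=0

100101000000110


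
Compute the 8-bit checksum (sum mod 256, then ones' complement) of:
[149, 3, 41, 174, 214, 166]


Sum = 747 mod 256 = 235
Complement = 20

20


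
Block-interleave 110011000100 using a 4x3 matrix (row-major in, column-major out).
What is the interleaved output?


Matrix:
  110
  011
  000
  100
Read columns: 100111000100

100111000100


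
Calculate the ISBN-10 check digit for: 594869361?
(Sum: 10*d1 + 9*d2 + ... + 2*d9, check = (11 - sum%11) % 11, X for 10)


Weighted sum: 332
332 mod 11 = 2

Check digit: 9


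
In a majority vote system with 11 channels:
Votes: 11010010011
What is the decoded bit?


Ones: 6 out of 11
Threshold: 6

1 (6/11 voted 1)


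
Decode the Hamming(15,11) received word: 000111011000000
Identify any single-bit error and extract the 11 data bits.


Syndrome = 6: error at position 6

Data: 01001000000 (corrected bit 6)


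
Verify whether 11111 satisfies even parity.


Number of 1s: 5

No, parity error (5 ones)


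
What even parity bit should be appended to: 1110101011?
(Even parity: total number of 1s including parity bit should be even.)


Number of 1s in data: 7
Parity bit: 1

1


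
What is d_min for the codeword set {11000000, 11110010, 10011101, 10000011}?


Comparing all pairs, minimum distance: 3
Can detect 2 errors, correct 1 errors

3


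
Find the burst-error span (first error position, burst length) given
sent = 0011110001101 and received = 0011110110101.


XOR: 0000000111000

Burst at position 7, length 3


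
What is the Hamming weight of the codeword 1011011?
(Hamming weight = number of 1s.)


Counting 1s in 1011011

5


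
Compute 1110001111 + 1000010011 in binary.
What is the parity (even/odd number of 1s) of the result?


1110001111 = 911
1000010011 = 531
Sum = 1442 = 10110100010
1s count = 5

odd parity (5 ones in 10110100010)


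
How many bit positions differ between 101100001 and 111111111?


XOR: 010011110
Count of 1s: 5

5


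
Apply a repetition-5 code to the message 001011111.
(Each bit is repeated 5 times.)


Each bit -> 5 copies

000000000011111000001111111111111111111111111


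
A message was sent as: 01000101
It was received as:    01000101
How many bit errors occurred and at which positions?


XOR: 00000000

0 errors (received matches sent)


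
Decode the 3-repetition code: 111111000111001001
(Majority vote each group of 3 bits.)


Groups: 111, 111, 000, 111, 001, 001
Majority votes: 110100

110100


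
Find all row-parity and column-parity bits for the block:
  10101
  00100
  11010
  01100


Row parities: 1110
Column parities: 00111

Row P: 1110, Col P: 00111, Corner: 1


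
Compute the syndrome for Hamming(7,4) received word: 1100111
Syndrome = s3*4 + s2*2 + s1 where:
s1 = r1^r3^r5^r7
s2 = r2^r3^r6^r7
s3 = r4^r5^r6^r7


s1=1, s2=1, s3=1

Syndrome = 7 (error at position 7)


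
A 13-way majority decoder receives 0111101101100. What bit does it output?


Ones: 8 out of 13
Threshold: 7

1 (8/13 voted 1)


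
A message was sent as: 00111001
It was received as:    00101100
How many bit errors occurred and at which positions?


XOR: 00010101

3 error(s) at position(s): 3, 5, 7


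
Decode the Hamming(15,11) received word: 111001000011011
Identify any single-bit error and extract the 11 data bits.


Syndrome = 0: no error detected

Data: 10100011011 (no errors)


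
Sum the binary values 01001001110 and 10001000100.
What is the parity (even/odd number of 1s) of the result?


01001001110 = 590
10001000100 = 1092
Sum = 1682 = 11010010010
1s count = 5

odd parity (5 ones in 11010010010)


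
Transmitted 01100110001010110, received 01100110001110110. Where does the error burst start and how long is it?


XOR: 00000000000100000

Burst at position 11, length 1


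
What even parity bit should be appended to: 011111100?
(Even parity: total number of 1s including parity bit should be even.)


Number of 1s in data: 6
Parity bit: 0

0


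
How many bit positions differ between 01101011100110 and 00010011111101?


XOR: 01111000011011
Count of 1s: 8

8


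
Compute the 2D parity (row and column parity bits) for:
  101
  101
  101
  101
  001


Row parities: 00001
Column parities: 001

Row P: 00001, Col P: 001, Corner: 1


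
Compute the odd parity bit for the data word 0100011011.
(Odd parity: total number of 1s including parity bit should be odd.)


Number of 1s in data: 5
Parity bit: 0

0


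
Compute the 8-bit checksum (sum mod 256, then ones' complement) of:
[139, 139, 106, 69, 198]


Sum = 651 mod 256 = 139
Complement = 116

116


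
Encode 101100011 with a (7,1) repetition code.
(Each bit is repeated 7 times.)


Each bit -> 7 copies

111111100000001111111111111100000000000000000000011111111111111
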